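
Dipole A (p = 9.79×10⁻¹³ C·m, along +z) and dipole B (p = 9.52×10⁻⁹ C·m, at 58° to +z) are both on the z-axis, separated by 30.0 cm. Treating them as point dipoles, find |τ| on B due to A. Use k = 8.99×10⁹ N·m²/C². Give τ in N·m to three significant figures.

The second dipole sits on the axis of the first, so the field there is axial: E₁ = 2kp₁/r³ along +z.
E₁ = 2(8.99×10⁹)(9.79×10⁻¹³)/(0.300)³ = 0.6519 N/C.
Torque on the second dipole: τ = p₂ E₁ sinθ.
τ = (9.52×10⁻⁹)(0.6519)·sin58° = 5.263×10⁻⁹ N·m.

τ ≈ 5.26×10⁻⁹ N·m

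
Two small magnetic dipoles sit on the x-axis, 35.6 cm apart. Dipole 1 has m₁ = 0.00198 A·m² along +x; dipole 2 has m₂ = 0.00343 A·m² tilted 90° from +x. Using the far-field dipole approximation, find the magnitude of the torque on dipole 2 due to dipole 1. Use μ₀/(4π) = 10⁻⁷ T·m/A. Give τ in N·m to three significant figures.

τ ≈ 3.01×10⁻¹¹ N·m

Dipole B is on the axis of dipole A, so B₁ there is axial: B₁ = (μ₀/4π)·2m₁/r³ along +x.
B₁ = 2(10⁻⁷)(0.00198)/(0.356)³ = 8.777×10⁻⁹ T.
τ = m₂ B₁ sinθ.
τ = (0.00343)(8.777×10⁻⁹)·sin90° = 3.011×10⁻¹¹ N·m.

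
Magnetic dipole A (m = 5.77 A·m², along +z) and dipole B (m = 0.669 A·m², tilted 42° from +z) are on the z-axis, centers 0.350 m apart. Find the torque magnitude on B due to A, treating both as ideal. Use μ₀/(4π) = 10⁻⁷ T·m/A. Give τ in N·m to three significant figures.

Dipole B is on the axis of dipole A, so B₁ there is axial: B₁ = (μ₀/4π)·2m₁/r³ along +z.
B₁ = 2(10⁻⁷)(5.77)/(0.350)³ = 2.692×10⁻⁵ T.
τ = m₂ B₁ sinθ.
τ = (0.669)(2.692×10⁻⁵)·sin42° = 1.205×10⁻⁵ N·m.

τ ≈ 1.20×10⁻⁵ N·m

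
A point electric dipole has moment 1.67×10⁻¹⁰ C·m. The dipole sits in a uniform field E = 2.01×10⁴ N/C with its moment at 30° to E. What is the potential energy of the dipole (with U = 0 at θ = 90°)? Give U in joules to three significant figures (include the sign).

U = −p·E = −pE cosθ.
U = −(1.67×10⁻¹⁰)(2.01×10⁴)·cos30° = -2.907×10⁻⁶ J.

U ≈ -2.91×10⁻⁶ J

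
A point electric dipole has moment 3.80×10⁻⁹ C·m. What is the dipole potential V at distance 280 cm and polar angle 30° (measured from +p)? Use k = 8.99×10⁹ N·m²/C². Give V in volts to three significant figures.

The dipole potential is V = kp cosθ / r².
V = (8.99×10⁹)(3.80×10⁻⁹)·cos30° / (2.80)² = 3.774 V.

V ≈ 3.77 V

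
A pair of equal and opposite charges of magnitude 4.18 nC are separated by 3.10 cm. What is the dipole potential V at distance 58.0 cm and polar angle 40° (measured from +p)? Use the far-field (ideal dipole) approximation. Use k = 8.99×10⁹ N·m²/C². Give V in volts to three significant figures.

Dipole moment p = qd = (4.18×10⁻⁹ C)(0.0310 m) = 1.296×10⁻¹⁰ C·m.
The dipole potential is V = kp cosθ / r².
V = (8.99×10⁹)(1.296×10⁻¹⁰)·cos40° / (0.580)² = 2.653 V.

V ≈ 2.65 V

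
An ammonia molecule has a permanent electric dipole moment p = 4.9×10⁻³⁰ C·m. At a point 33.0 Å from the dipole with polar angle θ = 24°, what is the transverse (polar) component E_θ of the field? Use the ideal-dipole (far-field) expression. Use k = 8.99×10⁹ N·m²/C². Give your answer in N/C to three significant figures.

For a dipole, E_θ = (kp sinθ)/r³.
kp/r³ = (8.99×10⁹)(4.90×10⁻³⁰)/(3.30×10⁻⁹)³ = 1.226×10⁶ N/C.
E_θ = 1.226×10⁶·sin24° = 4.986×10⁵ N/C.

E_θ ≈ 4.99×10⁵ N/C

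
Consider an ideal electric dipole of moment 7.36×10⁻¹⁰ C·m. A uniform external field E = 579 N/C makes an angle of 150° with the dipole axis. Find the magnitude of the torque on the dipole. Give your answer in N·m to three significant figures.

Torque on an electric dipole: τ = pE sinθ.
τ = (7.36×10⁻¹⁰)(579)·sin150° = 2.131×10⁻⁷ N·m.

τ ≈ 2.13×10⁻⁷ N·m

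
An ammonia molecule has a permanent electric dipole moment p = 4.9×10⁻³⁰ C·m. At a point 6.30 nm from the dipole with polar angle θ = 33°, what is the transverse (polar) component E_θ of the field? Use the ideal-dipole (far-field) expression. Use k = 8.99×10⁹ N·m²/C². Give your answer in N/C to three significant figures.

E_θ ≈ 9.59×10⁴ N/C

For a dipole, E_θ = (kp sinθ)/r³.
kp/r³ = (8.99×10⁹)(4.90×10⁻³⁰)/(6.30×10⁻⁹)³ = 1.762×10⁵ N/C.
E_θ = 1.762×10⁵·sin33° = 9.595×10⁴ N/C.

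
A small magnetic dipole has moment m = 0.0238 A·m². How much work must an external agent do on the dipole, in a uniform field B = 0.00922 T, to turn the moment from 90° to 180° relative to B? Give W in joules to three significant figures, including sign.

W_ext = ΔU = −mB cosθ₂ + mB cosθ₁ = mB(cosθ₁ − cosθ₂).
W = (0.0238)(0.00922)·(cos90° − cos180°) = (2.194×10⁻⁴)·(+1.0000) = 2.194×10⁻⁴ J.

W ≈ 2.19×10⁻⁴ J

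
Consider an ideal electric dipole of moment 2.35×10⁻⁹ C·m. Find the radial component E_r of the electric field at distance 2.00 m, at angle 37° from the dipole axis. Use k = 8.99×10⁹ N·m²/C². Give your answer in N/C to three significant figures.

E_r ≈ 4.22 N/C

For a dipole, E_r = (2kp cosθ)/r³.
kp/r³ = (8.99×10⁹)(2.35×10⁻⁹)/(2.00)³ = 2.641 N/C.
E_r = 2·2.641·cos37° = 4.218 N/C.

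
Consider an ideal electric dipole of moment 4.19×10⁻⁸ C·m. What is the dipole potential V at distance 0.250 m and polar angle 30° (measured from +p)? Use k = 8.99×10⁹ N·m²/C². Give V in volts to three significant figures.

The dipole potential is V = kp cosθ / r².
V = (8.99×10⁹)(4.19×10⁻⁸)·cos30° / (0.250)² = 5219 V.

V ≈ 5220 V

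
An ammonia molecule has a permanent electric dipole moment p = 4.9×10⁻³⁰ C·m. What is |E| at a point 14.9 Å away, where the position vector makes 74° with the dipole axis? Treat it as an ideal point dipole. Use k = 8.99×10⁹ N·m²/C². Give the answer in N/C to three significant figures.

At angle θ the dipole field magnitude is E = (kp/r³)·√(1 + 3cos²θ).
kp/r³ = (8.99×10⁹)(4.90×10⁻³⁰) / (1.49×10⁻⁹)³ = 1.332×10⁷ N/C.
√(1 + 3cos²74°) = √(1 + 3·0.0760) = √1.2279 ≈ 1.1081.
E ≈ 1.332×10⁷ × 1.108 = 1.476×10⁷ N/C.

E ≈ 1.48×10⁷ N/C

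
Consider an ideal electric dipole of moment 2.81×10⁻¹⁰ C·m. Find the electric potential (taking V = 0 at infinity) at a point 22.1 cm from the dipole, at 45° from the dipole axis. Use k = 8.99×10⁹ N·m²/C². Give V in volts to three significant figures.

V ≈ 36.6 V

The dipole potential is V = kp cosθ / r².
V = (8.99×10⁹)(2.81×10⁻¹⁰)·cos45° / (0.221)² = 36.57 V.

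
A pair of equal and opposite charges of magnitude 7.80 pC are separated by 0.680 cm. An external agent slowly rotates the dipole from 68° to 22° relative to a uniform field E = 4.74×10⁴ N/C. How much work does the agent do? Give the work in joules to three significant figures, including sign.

W ≈ -1.39×10⁻⁹ J

Dipole moment p = qd = (7.80×10⁻¹² C)(0.00680 m) = 5.304×10⁻¹⁴ C·m.
W_ext = ΔU = U(θ₂) − U(θ₁) = −pE cosθ₂ − (−pE cosθ₁) = pE(cosθ₁ − cosθ₂).
W = (5.304×10⁻¹⁴)(4.74×10⁴)·(cos68° − cos22°) = (2.514×10⁻⁹)·(-0.5526) = -1.389×10⁻⁹ J.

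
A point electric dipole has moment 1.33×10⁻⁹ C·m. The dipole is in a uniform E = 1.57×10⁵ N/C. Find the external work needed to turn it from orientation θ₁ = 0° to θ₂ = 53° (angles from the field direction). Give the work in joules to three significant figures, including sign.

W ≈ 8.31×10⁻⁵ J

W_ext = ΔU = U(θ₂) − U(θ₁) = −pE cosθ₂ − (−pE cosθ₁) = pE(cosθ₁ − cosθ₂).
W = (1.33×10⁻⁹)(1.57×10⁵)·(cos0° − cos53°) = (2.088×10⁻⁴)·(+0.3982) = 8.315×10⁻⁵ J.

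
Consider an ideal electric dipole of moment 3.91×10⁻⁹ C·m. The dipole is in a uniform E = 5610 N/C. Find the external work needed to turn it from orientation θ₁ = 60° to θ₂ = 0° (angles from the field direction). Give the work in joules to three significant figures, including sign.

W ≈ -1.10×10⁻⁵ J

W_ext = ΔU = U(θ₂) − U(θ₁) = −pE cosθ₂ − (−pE cosθ₁) = pE(cosθ₁ − cosθ₂).
W = (3.91×10⁻⁹)(5610)·(cos60° − cos0°) = (2.194×10⁻⁵)·(-0.5000) = -1.097×10⁻⁵ J.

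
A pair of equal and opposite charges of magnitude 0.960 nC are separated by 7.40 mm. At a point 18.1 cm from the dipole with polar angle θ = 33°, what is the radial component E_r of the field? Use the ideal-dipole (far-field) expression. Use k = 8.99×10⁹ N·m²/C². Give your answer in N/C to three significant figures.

Dipole moment p = qd = (9.60×10⁻¹⁰ C)(0.00740 m) = 7.104×10⁻¹² C·m.
For a dipole, E_r = (2kp cosθ)/r³.
kp/r³ = (8.99×10⁹)(7.104×10⁻¹²)/(0.181)³ = 10.77 N/C.
E_r = 2·10.77·cos33° = 18.07 N/C.

E_r ≈ 18.1 N/C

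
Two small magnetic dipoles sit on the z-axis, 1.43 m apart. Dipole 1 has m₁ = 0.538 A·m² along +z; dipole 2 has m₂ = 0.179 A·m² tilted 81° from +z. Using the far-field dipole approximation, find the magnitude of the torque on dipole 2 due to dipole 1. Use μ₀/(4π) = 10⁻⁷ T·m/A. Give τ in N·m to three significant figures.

Dipole B is on the axis of dipole A, so B₁ there is axial: B₁ = (μ₀/4π)·2m₁/r³ along +z.
B₁ = 2(10⁻⁷)(0.538)/(1.43)³ = 3.680×10⁻⁸ T.
τ = m₂ B₁ sinθ.
τ = (0.179)(3.680×10⁻⁸)·sin81° = 6.505×10⁻⁹ N·m.

τ ≈ 6.51×10⁻⁹ N·m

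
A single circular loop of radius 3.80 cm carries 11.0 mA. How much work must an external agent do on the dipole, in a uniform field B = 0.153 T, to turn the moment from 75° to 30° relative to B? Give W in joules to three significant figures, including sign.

W ≈ -4.64×10⁻⁶ J

Magnetic moment m = IA = Iπa² = (0.0110)·π·(0.0380)² = 4.99×10⁻⁵ A·m².
W_ext = ΔU = −mB cosθ₂ + mB cosθ₁ = mB(cosθ₁ − cosθ₂).
W = (4.99×10⁻⁵)(0.153)·(cos75° − cos30°) = (7.635×10⁻⁶)·(-0.6072) = -4.636×10⁻⁶ J.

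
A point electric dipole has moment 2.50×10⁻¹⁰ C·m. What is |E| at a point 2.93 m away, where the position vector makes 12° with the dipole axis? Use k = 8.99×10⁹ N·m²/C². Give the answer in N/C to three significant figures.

E ≈ 0.176 N/C

At angle θ the dipole field magnitude is E = (kp/r³)·√(1 + 3cos²θ).
kp/r³ = (8.99×10⁹)(2.50×10⁻¹⁰) / (2.93)³ = 0.08935 N/C.
√(1 + 3cos²12°) = √(1 + 3·0.9568) = √3.8703 ≈ 1.9673.
E ≈ 0.08935 × 1.967 = 0.1758 N/C.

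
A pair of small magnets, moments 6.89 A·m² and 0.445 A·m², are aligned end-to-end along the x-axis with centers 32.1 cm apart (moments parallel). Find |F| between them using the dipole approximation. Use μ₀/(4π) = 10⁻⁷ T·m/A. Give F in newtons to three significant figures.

F ≈ 1.73×10⁻⁴ N

On-axis B of dipole 1: B = (μ₀/4π)·2m₁/r³. Force on dipole 2: F = m₂·dB/dr.
dB/dr = −(μ₀/4π)·6m₁/r⁴, so |F| = (μ₀/4π)·6m₁m₂/r⁴.
F = 6(10⁻⁷)(6.89)(0.445)/(0.321)⁴ = 1.733×10⁻⁴ N.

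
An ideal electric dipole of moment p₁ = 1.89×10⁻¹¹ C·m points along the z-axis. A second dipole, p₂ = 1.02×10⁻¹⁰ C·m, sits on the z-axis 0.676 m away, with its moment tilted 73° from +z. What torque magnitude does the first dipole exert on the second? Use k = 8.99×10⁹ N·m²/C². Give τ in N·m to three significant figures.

τ ≈ 1.07×10⁻¹⁰ N·m

The second dipole sits on the axis of the first, so the field there is axial: E₁ = 2kp₁/r³ along +z.
E₁ = 2(8.99×10⁹)(1.89×10⁻¹¹)/(0.676)³ = 1.100 N/C.
Torque on the second dipole: τ = p₂ E₁ sinθ.
τ = (1.02×10⁻¹⁰)(1.100)·sin73° = 1.073×10⁻¹⁰ N·m.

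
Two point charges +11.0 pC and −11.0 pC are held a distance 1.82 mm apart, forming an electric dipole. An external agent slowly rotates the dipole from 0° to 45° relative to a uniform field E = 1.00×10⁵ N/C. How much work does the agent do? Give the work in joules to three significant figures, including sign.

Dipole moment p = qd = (1.10×10⁻¹¹ C)(0.00182 m) = 2.002×10⁻¹⁴ C·m.
W_ext = ΔU = U(θ₂) − U(θ₁) = −pE cosθ₂ − (−pE cosθ₁) = pE(cosθ₁ − cosθ₂).
W = (2.002×10⁻¹⁴)(1.00×10⁵)·(cos0° − cos45°) = (2.002×10⁻⁹)·(+0.2929) = 5.864×10⁻¹⁰ J.

W ≈ 5.86×10⁻¹⁰ J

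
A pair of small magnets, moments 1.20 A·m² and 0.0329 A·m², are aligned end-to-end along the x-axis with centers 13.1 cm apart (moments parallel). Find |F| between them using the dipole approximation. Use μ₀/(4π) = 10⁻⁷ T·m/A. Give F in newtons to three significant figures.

F ≈ 8.04×10⁻⁵ N

On-axis B of dipole 1: B = (μ₀/4π)·2m₁/r³. Force on dipole 2: F = m₂·dB/dr.
dB/dr = −(μ₀/4π)·6m₁/r⁴, so |F| = (μ₀/4π)·6m₁m₂/r⁴.
F = 6(10⁻⁷)(1.20)(0.0329)/(0.131)⁴ = 8.043×10⁻⁵ N.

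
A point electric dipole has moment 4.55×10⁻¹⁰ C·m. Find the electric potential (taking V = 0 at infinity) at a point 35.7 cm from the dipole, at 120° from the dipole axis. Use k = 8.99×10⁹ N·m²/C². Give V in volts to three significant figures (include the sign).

The dipole potential is V = kp cosθ / r².
V = (8.99×10⁹)(4.55×10⁻¹⁰)·cos120° / (0.357)² = -16.05 V.

V ≈ -16.0 V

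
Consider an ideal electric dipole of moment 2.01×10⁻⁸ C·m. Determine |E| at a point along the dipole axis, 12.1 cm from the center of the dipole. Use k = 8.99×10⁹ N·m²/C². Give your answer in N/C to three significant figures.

On the dipole axis E = 2kp/r³.
E = 2·(8.99×10⁹)(2.01×10⁻⁸) / (0.121)³ = 2.040×10⁵ N/C.

E ≈ 2.04×10⁵ N/C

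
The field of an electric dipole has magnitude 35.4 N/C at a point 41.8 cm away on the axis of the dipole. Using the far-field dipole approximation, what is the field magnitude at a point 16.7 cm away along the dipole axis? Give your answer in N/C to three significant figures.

Dipole fields scale as 1/r³ in the far field; the geometry is the same at both points.
E₂ = E₁ · (r₁/r₂)³ = 35.4 · (41.8/16.7)³.
(r₁/r₂)³ = (2.503)³ = 15.68.
E₂ ≈ 555.1 N/C.

E ≈ 555 N/C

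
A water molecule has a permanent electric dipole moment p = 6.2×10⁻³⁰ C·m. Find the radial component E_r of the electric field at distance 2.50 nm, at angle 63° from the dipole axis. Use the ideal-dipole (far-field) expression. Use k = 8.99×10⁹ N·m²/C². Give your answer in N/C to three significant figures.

E_r ≈ 3.24×10⁶ N/C

For a dipole, E_r = (2kp cosθ)/r³.
kp/r³ = (8.99×10⁹)(6.20×10⁻³⁰)/(2.50×10⁻⁹)³ = 3.567×10⁶ N/C.
E_r = 2·3.567×10⁶·cos63° = 3.239×10⁶ N/C.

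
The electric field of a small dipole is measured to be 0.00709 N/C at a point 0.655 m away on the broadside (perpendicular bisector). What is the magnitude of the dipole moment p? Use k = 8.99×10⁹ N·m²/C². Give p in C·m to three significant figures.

In the equatorial plane E = kp/r³, so p = Er³/(k).
p = (0.00709)·(0.655)³ / (8.99×10⁹) = 2.216×10⁻¹³ C·m.

p ≈ 2.22×10⁻¹³ C·m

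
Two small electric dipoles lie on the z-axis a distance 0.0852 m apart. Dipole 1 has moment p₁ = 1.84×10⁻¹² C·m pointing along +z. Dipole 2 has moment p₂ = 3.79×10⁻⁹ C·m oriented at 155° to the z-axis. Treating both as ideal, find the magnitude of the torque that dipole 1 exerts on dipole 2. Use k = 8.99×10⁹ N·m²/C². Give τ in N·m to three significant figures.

τ ≈ 8.57×10⁻⁸ N·m

The second dipole sits on the axis of the first, so the field there is axial: E₁ = 2kp₁/r³ along +z.
E₁ = 2(8.99×10⁹)(1.84×10⁻¹²)/(0.0852)³ = 53.49 N/C.
Torque on the second dipole: τ = p₂ E₁ sinθ.
τ = (3.79×10⁻⁹)(53.49)·sin155° = 8.568×10⁻⁸ N·m.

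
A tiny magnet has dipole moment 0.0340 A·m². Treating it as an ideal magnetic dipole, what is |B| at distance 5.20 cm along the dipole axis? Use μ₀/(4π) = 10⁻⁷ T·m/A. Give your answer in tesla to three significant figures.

B ≈ 4.84×10⁻⁵ T

On axis B = (μ₀/4π)·2m/r³.
B = 2·(10⁻⁷)·(0.0340) / (0.0520)³ = 4.836×10⁻⁵ T.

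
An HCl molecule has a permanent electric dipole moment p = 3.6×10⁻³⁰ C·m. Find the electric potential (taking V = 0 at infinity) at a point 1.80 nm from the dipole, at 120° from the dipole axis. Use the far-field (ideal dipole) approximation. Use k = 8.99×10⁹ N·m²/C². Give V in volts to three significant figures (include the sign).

The dipole potential is V = kp cosθ / r².
V = (8.99×10⁹)(3.60×10⁻³⁰)·cos120° / (1.80×10⁻⁹)² = -0.004994 V.

V ≈ -0.00499 V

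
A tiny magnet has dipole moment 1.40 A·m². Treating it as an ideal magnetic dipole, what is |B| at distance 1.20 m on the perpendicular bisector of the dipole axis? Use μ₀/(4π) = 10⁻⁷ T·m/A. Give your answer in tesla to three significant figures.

B ≈ 8.10×10⁻⁸ T

In the equatorial plane B = (μ₀/4π)·m/r³ (half the axial value).
B = (10⁻⁷)·(1.40) / (1.20)³ = 8.102×10⁻⁸ T.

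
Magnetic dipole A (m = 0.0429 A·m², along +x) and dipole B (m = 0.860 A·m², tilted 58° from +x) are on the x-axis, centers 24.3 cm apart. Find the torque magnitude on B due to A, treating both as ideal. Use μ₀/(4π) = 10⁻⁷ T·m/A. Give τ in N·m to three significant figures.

Dipole B is on the axis of dipole A, so B₁ there is axial: B₁ = (μ₀/4π)·2m₁/r³ along +x.
B₁ = 2(10⁻⁷)(0.0429)/(0.243)³ = 5.980×10⁻⁷ T.
τ = m₂ B₁ sinθ.
τ = (0.860)(5.980×10⁻⁷)·sin58° = 4.361×10⁻⁷ N·m.

τ ≈ 4.36×10⁻⁷ N·m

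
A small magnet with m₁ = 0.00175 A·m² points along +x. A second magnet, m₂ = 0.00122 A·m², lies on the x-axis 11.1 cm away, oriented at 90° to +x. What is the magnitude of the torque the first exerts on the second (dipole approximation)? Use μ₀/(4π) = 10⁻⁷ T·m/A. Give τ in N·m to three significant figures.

Dipole B is on the axis of dipole A, so B₁ there is axial: B₁ = (μ₀/4π)·2m₁/r³ along +x.
B₁ = 2(10⁻⁷)(0.00175)/(0.111)³ = 2.559×10⁻⁷ T.
τ = m₂ B₁ sinθ.
τ = (0.00122)(2.559×10⁻⁷)·sin90° = 3.122×10⁻¹⁰ N·m.

τ ≈ 3.12×10⁻¹⁰ N·m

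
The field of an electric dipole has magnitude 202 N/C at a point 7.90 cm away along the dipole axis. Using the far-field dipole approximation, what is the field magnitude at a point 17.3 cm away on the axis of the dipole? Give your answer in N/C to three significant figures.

Dipole fields scale as 1/r³ in the far field; the geometry is the same at both points.
E₂ = E₁ · (r₁/r₂)³ = 202 · (7.90/17.3)³.
(r₁/r₂)³ = (0.4566)³ = 0.09522.
E₂ ≈ 19.24 N/C.

E ≈ 19.2 N/C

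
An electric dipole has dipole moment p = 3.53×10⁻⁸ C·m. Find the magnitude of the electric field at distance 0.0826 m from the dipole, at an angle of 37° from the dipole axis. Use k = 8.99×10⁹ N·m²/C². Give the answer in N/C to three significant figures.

E ≈ 9.61×10⁵ N/C

At angle θ the dipole field magnitude is E = (kp/r³)·√(1 + 3cos²θ).
kp/r³ = (8.99×10⁹)(3.53×10⁻⁸) / (0.0826)³ = 5.631×10⁵ N/C.
√(1 + 3cos²37°) = √(1 + 3·0.6378) = √2.9135 ≈ 1.7069.
E ≈ 5.631×10⁵ × 1.707 = 9.612×10⁵ N/C.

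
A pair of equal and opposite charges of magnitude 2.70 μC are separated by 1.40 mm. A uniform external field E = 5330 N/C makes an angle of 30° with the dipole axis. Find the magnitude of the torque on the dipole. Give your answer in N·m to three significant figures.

Dipole moment p = qd = (2.70×10⁻⁶ C)(0.00140 m) = 3.78×10⁻⁹ C·m.
Torque on an electric dipole: τ = pE sinθ.
τ = (3.78×10⁻⁹)(5330)·sin30° = 1.007×10⁻⁵ N·m.

τ ≈ 1.01×10⁻⁵ N·m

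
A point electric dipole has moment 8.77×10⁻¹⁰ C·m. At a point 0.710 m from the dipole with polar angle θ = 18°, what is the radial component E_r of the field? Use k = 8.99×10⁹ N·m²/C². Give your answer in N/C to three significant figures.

For a dipole, E_r = (2kp cosθ)/r³.
kp/r³ = (8.99×10⁹)(8.77×10⁻¹⁰)/(0.710)³ = 22.03 N/C.
E_r = 2·22.03·cos18° = 41.90 N/C.

E_r ≈ 41.9 N/C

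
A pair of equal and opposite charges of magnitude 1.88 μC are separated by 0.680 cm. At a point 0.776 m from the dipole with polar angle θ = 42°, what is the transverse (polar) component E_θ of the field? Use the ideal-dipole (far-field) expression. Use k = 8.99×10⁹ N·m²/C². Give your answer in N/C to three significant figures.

Dipole moment p = qd = (1.88×10⁻⁶ C)(0.00680 m) = 1.278×10⁻⁸ C·m.
For a dipole, E_θ = (kp sinθ)/r³.
kp/r³ = (8.99×10⁹)(1.278×10⁻⁸)/(0.776)³ = 245.9 N/C.
E_θ = 245.9·sin42° = 164.5 N/C.

E_θ ≈ 165 N/C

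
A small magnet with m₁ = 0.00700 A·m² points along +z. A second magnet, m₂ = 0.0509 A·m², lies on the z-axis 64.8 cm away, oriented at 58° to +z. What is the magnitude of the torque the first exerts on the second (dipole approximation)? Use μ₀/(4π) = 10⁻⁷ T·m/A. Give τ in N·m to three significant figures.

Dipole B is on the axis of dipole A, so B₁ there is axial: B₁ = (μ₀/4π)·2m₁/r³ along +z.
B₁ = 2(10⁻⁷)(0.00700)/(0.648)³ = 5.145×10⁻⁹ T.
τ = m₂ B₁ sinθ.
τ = (0.0509)(5.145×10⁻⁹)·sin58° = 2.221×10⁻¹⁰ N·m.

τ ≈ 2.22×10⁻¹⁰ N·m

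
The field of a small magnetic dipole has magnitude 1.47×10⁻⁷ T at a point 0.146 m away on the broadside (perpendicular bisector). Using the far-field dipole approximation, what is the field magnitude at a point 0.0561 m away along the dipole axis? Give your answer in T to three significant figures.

Dipole fields scale as 1/r³ in the far field.
The axial field is twice the equatorial field at the same r, so the geometry factor is 2/1.
B₂ = B₁ · (2/1) · (r₁/r₂)³ = 1.47×10⁻⁷ · 2 · (0.146/0.0561)³.
(r₁/r₂)³ = (2.602)³ = 17.63.
B₂ ≈ 5.182×10⁻⁶ T.

B ≈ 5.18×10⁻⁶ T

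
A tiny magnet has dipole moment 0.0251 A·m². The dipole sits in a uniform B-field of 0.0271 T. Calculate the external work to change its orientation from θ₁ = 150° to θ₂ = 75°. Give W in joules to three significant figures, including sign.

W ≈ -7.65×10⁻⁴ J

W_ext = ΔU = −mB cosθ₂ + mB cosθ₁ = mB(cosθ₁ − cosθ₂).
W = (0.0251)(0.0271)·(cos150° − cos75°) = (6.802×10⁻⁴)·(-1.1248) = -7.651×10⁻⁴ J.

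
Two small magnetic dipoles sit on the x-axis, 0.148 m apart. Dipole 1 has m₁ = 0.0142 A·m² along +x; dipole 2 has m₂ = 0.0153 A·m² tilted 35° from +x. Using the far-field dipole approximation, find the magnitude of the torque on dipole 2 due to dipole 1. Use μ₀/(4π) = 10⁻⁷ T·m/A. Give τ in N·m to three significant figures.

τ ≈ 7.69×10⁻⁹ N·m

Dipole B is on the axis of dipole A, so B₁ there is axial: B₁ = (μ₀/4π)·2m₁/r³ along +x.
B₁ = 2(10⁻⁷)(0.0142)/(0.148)³ = 8.761×10⁻⁷ T.
τ = m₂ B₁ sinθ.
τ = (0.0153)(8.761×10⁻⁷)·sin35° = 7.688×10⁻⁹ N·m.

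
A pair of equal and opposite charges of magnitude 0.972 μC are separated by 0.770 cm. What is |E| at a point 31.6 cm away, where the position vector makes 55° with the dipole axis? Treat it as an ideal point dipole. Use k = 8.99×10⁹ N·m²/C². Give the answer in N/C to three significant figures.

Dipole moment p = qd = (9.72×10⁻⁷ C)(0.00770 m) = 7.484×10⁻⁹ C·m.
At angle θ the dipole field magnitude is E = (kp/r³)·√(1 + 3cos²θ).
kp/r³ = (8.99×10⁹)(7.484×10⁻⁹) / (0.316)³ = 2132 N/C.
√(1 + 3cos²55°) = √(1 + 3·0.3290) = √1.9870 ≈ 1.4096.
E ≈ 2132 × 1.410 = 3006 N/C.

E ≈ 3010 N/C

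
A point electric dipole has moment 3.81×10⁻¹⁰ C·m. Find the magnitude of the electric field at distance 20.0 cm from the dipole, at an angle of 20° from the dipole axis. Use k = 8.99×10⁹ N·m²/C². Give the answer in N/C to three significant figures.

At angle θ the dipole field magnitude is E = (kp/r³)·√(1 + 3cos²θ).
kp/r³ = (8.99×10⁹)(3.81×10⁻¹⁰) / (0.200)³ = 428.1 N/C.
√(1 + 3cos²20°) = √(1 + 3·0.8830) = √3.6491 ≈ 1.9103.
E ≈ 428.1 × 1.910 = 817.9 N/C.

E ≈ 818 N/C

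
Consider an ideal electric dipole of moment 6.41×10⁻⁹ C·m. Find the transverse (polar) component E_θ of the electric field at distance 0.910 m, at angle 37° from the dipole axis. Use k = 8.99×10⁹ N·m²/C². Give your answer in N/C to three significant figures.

E_θ ≈ 46.0 N/C

For a dipole, E_θ = (kp sinθ)/r³.
kp/r³ = (8.99×10⁹)(6.41×10⁻⁹)/(0.910)³ = 76.47 N/C.
E_θ = 76.47·sin37° = 46.02 N/C.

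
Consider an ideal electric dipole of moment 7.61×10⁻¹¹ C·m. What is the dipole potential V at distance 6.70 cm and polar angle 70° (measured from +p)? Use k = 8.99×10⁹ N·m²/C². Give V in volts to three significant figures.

V ≈ 52.1 V

The dipole potential is V = kp cosθ / r².
V = (8.99×10⁹)(7.61×10⁻¹¹)·cos70° / (0.0670)² = 52.13 V.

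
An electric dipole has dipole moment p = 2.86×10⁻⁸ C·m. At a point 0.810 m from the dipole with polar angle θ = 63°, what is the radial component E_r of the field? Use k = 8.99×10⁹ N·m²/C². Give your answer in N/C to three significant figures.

E_r ≈ 439 N/C

For a dipole, E_r = (2kp cosθ)/r³.
kp/r³ = (8.99×10⁹)(2.86×10⁻⁸)/(0.810)³ = 483.8 N/C.
E_r = 2·483.8·cos63° = 439.3 N/C.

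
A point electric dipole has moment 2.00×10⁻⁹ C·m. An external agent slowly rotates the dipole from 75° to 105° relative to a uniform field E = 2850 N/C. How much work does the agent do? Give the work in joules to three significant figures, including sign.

W_ext = ΔU = U(θ₂) − U(θ₁) = −pE cosθ₂ − (−pE cosθ₁) = pE(cosθ₁ − cosθ₂).
W = (2.00×10⁻⁹)(2850)·(cos75° − cos105°) = (5.700×10⁻⁶)·(+0.5176) = 2.951×10⁻⁶ J.

W ≈ 2.95×10⁻⁶ J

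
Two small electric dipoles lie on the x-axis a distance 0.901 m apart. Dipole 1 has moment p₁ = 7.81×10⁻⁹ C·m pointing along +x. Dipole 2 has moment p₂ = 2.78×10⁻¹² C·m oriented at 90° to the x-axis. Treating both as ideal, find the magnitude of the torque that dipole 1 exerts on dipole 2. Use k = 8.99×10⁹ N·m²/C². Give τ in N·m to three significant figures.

The second dipole sits on the axis of the first, so the field there is axial: E₁ = 2kp₁/r³ along +x.
E₁ = 2(8.99×10⁹)(7.81×10⁻⁹)/(0.901)³ = 192.0 N/C.
Torque on the second dipole: τ = p₂ E₁ sinθ.
τ = (2.78×10⁻¹²)(192.0)·sin90° = 5.337×10⁻¹⁰ N·m.

τ ≈ 5.34×10⁻¹⁰ N·m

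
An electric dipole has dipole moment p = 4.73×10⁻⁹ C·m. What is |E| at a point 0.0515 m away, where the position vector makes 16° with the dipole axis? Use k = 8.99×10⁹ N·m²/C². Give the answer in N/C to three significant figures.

E ≈ 6.05×10⁵ N/C

At angle θ the dipole field magnitude is E = (kp/r³)·√(1 + 3cos²θ).
kp/r³ = (8.99×10⁹)(4.73×10⁻⁹) / (0.0515)³ = 3.113×10⁵ N/C.
√(1 + 3cos²16°) = √(1 + 3·0.9240) = √3.7721 ≈ 1.9422.
E ≈ 3.113×10⁵ × 1.942 = 6.046×10⁵ N/C.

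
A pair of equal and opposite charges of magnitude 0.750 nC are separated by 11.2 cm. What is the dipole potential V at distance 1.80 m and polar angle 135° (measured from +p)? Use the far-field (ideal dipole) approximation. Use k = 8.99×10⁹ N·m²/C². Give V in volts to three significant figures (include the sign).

V ≈ -0.165 V

Dipole moment p = qd = (7.50×10⁻¹⁰ C)(0.112 m) = 8.40×10⁻¹¹ C·m.
The dipole potential is V = kp cosθ / r².
V = (8.99×10⁹)(8.40×10⁻¹¹)·cos135° / (1.80)² = -0.1648 V.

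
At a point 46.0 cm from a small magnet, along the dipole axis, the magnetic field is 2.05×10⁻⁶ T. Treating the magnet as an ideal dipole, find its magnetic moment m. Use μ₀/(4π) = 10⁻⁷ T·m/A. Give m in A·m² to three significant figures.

m ≈ 0.998 A·m²

On axis B = (μ₀/4π)·2m/r³, so m = Br³·4π/(μ₀·2).
m = (2.05×10⁻⁶)·(0.460)³ / (2·10⁻⁷) = 0.9977 A·m².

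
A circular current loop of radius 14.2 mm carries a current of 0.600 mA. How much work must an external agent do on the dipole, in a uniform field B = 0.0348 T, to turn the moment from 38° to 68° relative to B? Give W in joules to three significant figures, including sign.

W ≈ 5.47×10⁻⁹ J

Magnetic moment m = IA = Iπa² = (6.00×10⁻⁴)·π·(0.0142)² = 3.801×10⁻⁷ A·m².
W_ext = ΔU = −mB cosθ₂ + mB cosθ₁ = mB(cosθ₁ − cosθ₂).
W = (3.801×10⁻⁷)(0.0348)·(cos38° − cos68°) = (1.323×10⁻⁸)·(+0.4134) = 5.468×10⁻⁹ J.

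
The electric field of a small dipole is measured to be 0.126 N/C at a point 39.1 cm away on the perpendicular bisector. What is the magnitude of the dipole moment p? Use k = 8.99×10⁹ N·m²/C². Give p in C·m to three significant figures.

p ≈ 8.38×10⁻¹³ C·m

In the equatorial plane E = kp/r³, so p = Er³/(k).
p = (0.126)·(0.391)³ / (8.99×10⁹) = 8.378×10⁻¹³ C·m.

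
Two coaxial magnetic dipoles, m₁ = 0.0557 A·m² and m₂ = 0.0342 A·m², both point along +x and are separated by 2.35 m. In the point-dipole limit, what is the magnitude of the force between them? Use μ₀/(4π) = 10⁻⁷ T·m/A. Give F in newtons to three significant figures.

On-axis B of dipole 1: B = (μ₀/4π)·2m₁/r³. Force on dipole 2: F = m₂·dB/dr.
dB/dr = −(μ₀/4π)·6m₁/r⁴, so |F| = (μ₀/4π)·6m₁m₂/r⁴.
F = 6(10⁻⁷)(0.0557)(0.0342)/(2.35)⁴ = 3.748×10⁻¹¹ N.

F ≈ 3.75×10⁻¹¹ N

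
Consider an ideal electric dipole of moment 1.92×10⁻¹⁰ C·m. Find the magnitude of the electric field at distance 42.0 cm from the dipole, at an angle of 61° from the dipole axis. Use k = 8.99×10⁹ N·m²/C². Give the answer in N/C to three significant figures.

At angle θ the dipole field magnitude is E = (kp/r³)·√(1 + 3cos²θ).
kp/r³ = (8.99×10⁹)(1.92×10⁻¹⁰) / (0.420)³ = 23.30 N/C.
√(1 + 3cos²61°) = √(1 + 3·0.2350) = √1.7051 ≈ 1.3058.
E ≈ 23.30 × 1.306 = 30.42 N/C.

E ≈ 30.4 N/C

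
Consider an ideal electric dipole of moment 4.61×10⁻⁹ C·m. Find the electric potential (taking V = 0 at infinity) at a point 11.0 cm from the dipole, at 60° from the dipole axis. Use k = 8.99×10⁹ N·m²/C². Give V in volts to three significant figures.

The dipole potential is V = kp cosθ / r².
V = (8.99×10⁹)(4.61×10⁻⁹)·cos60° / (0.110)² = 1713 V.

V ≈ 1710 V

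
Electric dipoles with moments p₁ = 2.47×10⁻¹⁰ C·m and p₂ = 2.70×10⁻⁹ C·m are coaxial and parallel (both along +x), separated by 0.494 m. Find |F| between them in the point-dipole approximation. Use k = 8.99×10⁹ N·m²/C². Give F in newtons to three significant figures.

F ≈ 6.04×10⁻⁷ N

On-axis field of dipole 1 at distance r: E = 2kp₁/r³. Force on dipole 2 is F = p₂·dE/dr (gradient along axis).
dE/dr = −6kp₁/r⁴, so |F| = 6kp₁p₂/r⁴ (attractive for aligned moments).
F = 6(8.99×10⁹)(2.47×10⁻¹⁰)(2.70×10⁻⁹)/(0.494)⁴ = 6.040×10⁻⁷ N.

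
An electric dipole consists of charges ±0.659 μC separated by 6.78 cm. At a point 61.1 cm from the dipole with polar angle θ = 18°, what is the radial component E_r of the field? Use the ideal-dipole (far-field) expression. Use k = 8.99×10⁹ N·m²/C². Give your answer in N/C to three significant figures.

E_r ≈ 3350 N/C

Dipole moment p = qd = (6.59×10⁻⁷ C)(0.0678 m) = 4.468×10⁻⁸ C·m.
For a dipole, E_r = (2kp cosθ)/r³.
kp/r³ = (8.99×10⁹)(4.468×10⁻⁸)/(0.611)³ = 1761 N/C.
E_r = 2·1761·cos18° = 3350 N/C.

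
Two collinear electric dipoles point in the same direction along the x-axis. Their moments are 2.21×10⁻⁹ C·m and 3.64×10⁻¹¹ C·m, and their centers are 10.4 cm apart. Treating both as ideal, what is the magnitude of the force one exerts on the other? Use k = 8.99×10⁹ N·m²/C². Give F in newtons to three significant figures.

F ≈ 3.71×10⁻⁵ N

On-axis field of dipole 1 at distance r: E = 2kp₁/r³. Force on dipole 2 is F = p₂·dE/dr (gradient along axis).
dE/dr = −6kp₁/r⁴, so |F| = 6kp₁p₂/r⁴ (attractive for aligned moments).
F = 6(8.99×10⁹)(2.21×10⁻⁹)(3.64×10⁻¹¹)/(0.104)⁴ = 3.709×10⁻⁵ N.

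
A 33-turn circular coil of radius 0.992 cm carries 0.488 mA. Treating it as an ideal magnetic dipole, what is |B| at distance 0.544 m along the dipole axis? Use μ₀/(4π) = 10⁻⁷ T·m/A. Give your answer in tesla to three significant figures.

B ≈ 6.19×10⁻¹² T

m = NIA = NIπa² = 33·(4.88×10⁻⁴)·π·(0.00992)² = 4.979×10⁻⁶ A·m².
On axis B = (μ₀/4π)·2m/r³.
B = 2·(10⁻⁷)·(4.979×10⁻⁶) / (0.544)³ = 6.186×10⁻¹² T.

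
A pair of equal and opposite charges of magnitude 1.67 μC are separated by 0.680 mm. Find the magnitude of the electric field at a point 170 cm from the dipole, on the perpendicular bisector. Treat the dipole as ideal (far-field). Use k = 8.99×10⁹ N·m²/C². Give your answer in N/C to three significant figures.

E ≈ 2.08 N/C

Dipole moment p = qd = (1.67×10⁻⁶ C)(6.80×10⁻⁴ m) = 1.136×10⁻⁹ C·m.
On the perpendicular bisector E = kp/r³ (half the axial value at the same distance).
E = (8.99×10⁹)(1.136×10⁻⁹) / (1.70)³ = 2.079 N/C.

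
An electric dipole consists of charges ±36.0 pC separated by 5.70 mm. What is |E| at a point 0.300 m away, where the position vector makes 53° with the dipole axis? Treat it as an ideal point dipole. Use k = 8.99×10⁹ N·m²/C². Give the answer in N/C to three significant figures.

Dipole moment p = qd = (3.60×10⁻¹¹ C)(0.00570 m) = 2.052×10⁻¹³ C·m.
At angle θ the dipole field magnitude is E = (kp/r³)·√(1 + 3cos²θ).
kp/r³ = (8.99×10⁹)(2.052×10⁻¹³) / (0.300)³ = 0.06832 N/C.
√(1 + 3cos²53°) = √(1 + 3·0.3622) = √2.0865 ≈ 1.4445.
E ≈ 0.06832 × 1.444 = 0.09869 N/C.

E ≈ 0.0987 N/C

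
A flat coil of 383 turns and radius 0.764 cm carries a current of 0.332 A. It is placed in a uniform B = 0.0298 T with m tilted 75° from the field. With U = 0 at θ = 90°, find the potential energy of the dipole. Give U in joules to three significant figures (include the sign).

m = NIA = NIπa² = 383·(0.332)·π·(0.00764)² = 0.02332 A·m².
U = −m·B = −mB cosθ.
U = −(0.02332)(0.0298)·cos75° = -1.799×10⁻⁴ J.

U ≈ -1.80×10⁻⁴ J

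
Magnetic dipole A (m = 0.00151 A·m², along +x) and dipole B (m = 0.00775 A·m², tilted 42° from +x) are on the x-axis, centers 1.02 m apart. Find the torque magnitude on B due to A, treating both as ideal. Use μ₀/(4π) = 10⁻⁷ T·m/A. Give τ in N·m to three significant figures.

τ ≈ 1.48×10⁻¹² N·m

Dipole B is on the axis of dipole A, so B₁ there is axial: B₁ = (μ₀/4π)·2m₁/r³ along +x.
B₁ = 2(10⁻⁷)(0.00151)/(1.02)³ = 2.846×10⁻¹⁰ T.
τ = m₂ B₁ sinθ.
τ = (0.00775)(2.846×10⁻¹⁰)·sin42° = 1.476×10⁻¹² N·m.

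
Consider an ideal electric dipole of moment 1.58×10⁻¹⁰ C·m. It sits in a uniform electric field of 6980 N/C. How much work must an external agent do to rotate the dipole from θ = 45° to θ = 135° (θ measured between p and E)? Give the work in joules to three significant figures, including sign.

W ≈ 1.56×10⁻⁶ J

W_ext = ΔU = U(θ₂) − U(θ₁) = −pE cosθ₂ − (−pE cosθ₁) = pE(cosθ₁ − cosθ₂).
W = (1.58×10⁻¹⁰)(6980)·(cos45° − cos135°) = (1.103×10⁻⁶)·(+1.4142) = 1.560×10⁻⁶ J.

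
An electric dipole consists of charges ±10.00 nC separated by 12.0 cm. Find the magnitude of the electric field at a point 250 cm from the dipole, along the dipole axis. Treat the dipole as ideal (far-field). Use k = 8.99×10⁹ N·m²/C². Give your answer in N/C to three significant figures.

Dipole moment p = qd = (1.00×10⁻⁸ C)(0.120 m) = 1.20×10⁻⁹ C·m.
On the dipole axis E = 2kp/r³.
E = 2·(8.99×10⁹)(1.20×10⁻⁹) / (2.50)³ = 1.381 N/C.

E ≈ 1.38 N/C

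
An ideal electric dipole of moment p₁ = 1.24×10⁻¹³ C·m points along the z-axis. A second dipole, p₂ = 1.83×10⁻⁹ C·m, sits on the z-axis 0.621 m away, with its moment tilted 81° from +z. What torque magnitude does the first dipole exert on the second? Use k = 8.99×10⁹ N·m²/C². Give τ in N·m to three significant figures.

The second dipole sits on the axis of the first, so the field there is axial: E₁ = 2kp₁/r³ along +z.
E₁ = 2(8.99×10⁹)(1.24×10⁻¹³)/(0.621)³ = 0.009310 N/C.
Torque on the second dipole: τ = p₂ E₁ sinθ.
τ = (1.83×10⁻⁹)(0.009310)·sin81° = 1.683×10⁻¹¹ N·m.

τ ≈ 1.68×10⁻¹¹ N·m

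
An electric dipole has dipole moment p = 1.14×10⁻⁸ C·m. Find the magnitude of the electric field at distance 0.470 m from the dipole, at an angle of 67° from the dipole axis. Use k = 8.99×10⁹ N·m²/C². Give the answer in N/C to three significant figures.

E ≈ 1190 N/C

At angle θ the dipole field magnitude is E = (kp/r³)·√(1 + 3cos²θ).
kp/r³ = (8.99×10⁹)(1.14×10⁻⁸) / (0.470)³ = 987.1 N/C.
√(1 + 3cos²67°) = √(1 + 3·0.1527) = √1.4580 ≈ 1.2075.
E ≈ 987.1 × 1.207 = 1192 N/C.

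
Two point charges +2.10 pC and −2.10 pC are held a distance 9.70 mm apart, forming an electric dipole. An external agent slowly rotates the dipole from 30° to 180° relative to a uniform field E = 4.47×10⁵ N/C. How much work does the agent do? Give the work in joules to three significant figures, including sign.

W ≈ 1.70×10⁻⁸ J

Dipole moment p = qd = (2.10×10⁻¹² C)(0.00970 m) = 2.037×10⁻¹⁴ C·m.
W_ext = ΔU = U(θ₂) − U(θ₁) = −pE cosθ₂ − (−pE cosθ₁) = pE(cosθ₁ − cosθ₂).
W = (2.037×10⁻¹⁴)(4.47×10⁵)·(cos30° − cos180°) = (9.105×10⁻⁹)·(+1.8660) = 1.699×10⁻⁸ J.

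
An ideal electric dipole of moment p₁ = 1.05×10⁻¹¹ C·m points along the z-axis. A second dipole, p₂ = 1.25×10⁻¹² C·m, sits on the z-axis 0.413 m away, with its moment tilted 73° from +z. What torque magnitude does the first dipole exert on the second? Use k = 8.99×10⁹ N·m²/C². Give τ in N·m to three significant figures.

The second dipole sits on the axis of the first, so the field there is axial: E₁ = 2kp₁/r³ along +z.
E₁ = 2(8.99×10⁹)(1.05×10⁻¹¹)/(0.413)³ = 2.680 N/C.
Torque on the second dipole: τ = p₂ E₁ sinθ.
τ = (1.25×10⁻¹²)(2.680)·sin73° = 3.204×10⁻¹² N·m.

τ ≈ 3.20×10⁻¹² N·m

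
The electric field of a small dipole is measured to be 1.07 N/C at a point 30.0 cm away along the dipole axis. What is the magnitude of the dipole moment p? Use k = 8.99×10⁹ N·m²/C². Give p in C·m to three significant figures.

p ≈ 1.61×10⁻¹² C·m

On axis E = 2kp/r³, so p = Er³/(2k).
p = (1.07)·(0.300)³ / (2·8.99×10⁹) = 1.607×10⁻¹² C·m.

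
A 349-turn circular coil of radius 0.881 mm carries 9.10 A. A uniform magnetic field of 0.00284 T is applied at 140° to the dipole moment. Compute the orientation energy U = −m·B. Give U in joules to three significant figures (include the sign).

m = NIA = NIπa² = 349·(9.10)·π·(8.81×10⁻⁴)² = 0.007744 A·m².
U = −m·B = −mB cosθ.
U = −(0.007744)(0.00284)·cos140° = 1.685×10⁻⁵ J.

U ≈ 1.68×10⁻⁵ J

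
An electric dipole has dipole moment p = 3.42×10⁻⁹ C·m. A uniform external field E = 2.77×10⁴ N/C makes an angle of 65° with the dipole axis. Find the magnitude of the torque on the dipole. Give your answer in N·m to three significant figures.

τ ≈ 8.59×10⁻⁵ N·m

Torque on an electric dipole: τ = pE sinθ.
τ = (3.42×10⁻⁹)(2.77×10⁴)·sin65° = 8.586×10⁻⁵ N·m.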